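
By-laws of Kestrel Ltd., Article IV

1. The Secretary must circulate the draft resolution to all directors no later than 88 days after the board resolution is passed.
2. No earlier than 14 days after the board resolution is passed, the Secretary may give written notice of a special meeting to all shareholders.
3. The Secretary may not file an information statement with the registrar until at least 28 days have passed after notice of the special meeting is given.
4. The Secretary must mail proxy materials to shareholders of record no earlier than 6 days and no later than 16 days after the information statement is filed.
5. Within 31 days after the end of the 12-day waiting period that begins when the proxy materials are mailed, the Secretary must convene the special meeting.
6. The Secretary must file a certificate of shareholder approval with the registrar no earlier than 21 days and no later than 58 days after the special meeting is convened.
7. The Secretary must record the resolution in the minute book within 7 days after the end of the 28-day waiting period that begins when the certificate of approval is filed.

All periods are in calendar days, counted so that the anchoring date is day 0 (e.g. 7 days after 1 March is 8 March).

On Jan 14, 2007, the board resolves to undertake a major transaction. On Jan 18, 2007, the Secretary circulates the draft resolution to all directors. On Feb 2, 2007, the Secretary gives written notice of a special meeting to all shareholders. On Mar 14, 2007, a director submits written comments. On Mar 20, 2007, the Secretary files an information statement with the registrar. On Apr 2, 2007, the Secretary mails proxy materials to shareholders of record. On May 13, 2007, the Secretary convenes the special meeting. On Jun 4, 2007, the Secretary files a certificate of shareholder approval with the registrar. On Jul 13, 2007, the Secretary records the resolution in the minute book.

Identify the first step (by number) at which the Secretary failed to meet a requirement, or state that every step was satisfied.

Step 1 — counting 88 days from Jan 14, 2007 (when the board resolution is passed) gives a deadline of Apr 12, 2007; done Jan 18, 2007 — timely.
Step 2 — must wait 14 days from Jan 14, 2007 (when the board resolution is passed), so not before Jan 28, 2007; Feb 2, 2007 is on or after that date.
Step 3 — must wait 28 days from Feb 2, 2007 (when notice of the special meeting is given), so not before Mar 2, 2007; Mar 20, 2007 is on or after that date.
Step 4 — 6 and 16 days from Mar 20, 2007 (when the information statement is filed) are Mar 26, 2007 and Apr 5, 2007 respectively; done Apr 2, 2007 — within the window.
Step 5 — counting 31 days from Apr 14, 2007 (end of the 12-day waiting period, which began when the proxy materials are mailed on Apr 2, 2007) gives a deadline of May 15, 2007; completed May 13, 2007, before the deadline.
Step 6 — 21 and 58 days from May 13, 2007 (when the special meeting is convened) are Jun 3, 2007 and Jul 10, 2007 respectively; Jun 4, 2007 falls inside that range.
Step 7 — counting 7 days from Jul 2, 2007 (end of the 28-day waiting period, which began when the certificate of approval is filed on Jun 4, 2007) gives a deadline of Jul 9, 2007; Jul 13, 2007 misses that deadline by 4 days.
Later steps need not be reached.

Step 7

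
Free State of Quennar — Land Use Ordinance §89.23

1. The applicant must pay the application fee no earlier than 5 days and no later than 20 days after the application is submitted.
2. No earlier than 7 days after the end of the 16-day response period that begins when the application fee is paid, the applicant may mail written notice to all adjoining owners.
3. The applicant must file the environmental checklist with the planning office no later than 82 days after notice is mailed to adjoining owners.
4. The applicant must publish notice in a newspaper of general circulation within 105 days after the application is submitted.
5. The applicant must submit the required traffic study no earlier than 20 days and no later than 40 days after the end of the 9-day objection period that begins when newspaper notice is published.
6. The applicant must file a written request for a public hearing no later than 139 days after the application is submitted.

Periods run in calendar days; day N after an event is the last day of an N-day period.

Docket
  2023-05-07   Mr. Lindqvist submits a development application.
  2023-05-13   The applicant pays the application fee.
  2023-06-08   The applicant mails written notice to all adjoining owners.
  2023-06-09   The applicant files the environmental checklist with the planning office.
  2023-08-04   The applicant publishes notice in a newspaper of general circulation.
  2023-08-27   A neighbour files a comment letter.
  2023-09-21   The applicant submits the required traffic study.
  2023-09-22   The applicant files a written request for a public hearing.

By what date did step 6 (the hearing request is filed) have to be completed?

2023-09-23

Step 6 runs from 2023-05-07, when the application is submitted. 139 days after 2023-05-07 is 2023-09-23.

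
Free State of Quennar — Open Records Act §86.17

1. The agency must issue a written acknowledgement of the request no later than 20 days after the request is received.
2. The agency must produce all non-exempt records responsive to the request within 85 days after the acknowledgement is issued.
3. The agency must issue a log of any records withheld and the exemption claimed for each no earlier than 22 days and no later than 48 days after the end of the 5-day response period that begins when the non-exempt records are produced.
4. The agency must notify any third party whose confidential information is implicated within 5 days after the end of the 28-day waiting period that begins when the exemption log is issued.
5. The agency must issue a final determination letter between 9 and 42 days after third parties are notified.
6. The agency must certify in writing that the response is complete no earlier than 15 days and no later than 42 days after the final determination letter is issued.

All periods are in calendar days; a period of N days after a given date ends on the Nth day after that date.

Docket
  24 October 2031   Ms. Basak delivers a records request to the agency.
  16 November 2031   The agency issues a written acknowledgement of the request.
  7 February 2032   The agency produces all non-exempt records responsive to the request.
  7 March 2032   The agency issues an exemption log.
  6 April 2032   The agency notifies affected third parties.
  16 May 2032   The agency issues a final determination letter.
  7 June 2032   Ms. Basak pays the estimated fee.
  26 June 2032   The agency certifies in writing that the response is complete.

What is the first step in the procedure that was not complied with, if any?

Step 1: 20 days after 24 October 2031 (when the request is received) is 13 November 2031; done 16 November 2031 — 3 days late.

Step 1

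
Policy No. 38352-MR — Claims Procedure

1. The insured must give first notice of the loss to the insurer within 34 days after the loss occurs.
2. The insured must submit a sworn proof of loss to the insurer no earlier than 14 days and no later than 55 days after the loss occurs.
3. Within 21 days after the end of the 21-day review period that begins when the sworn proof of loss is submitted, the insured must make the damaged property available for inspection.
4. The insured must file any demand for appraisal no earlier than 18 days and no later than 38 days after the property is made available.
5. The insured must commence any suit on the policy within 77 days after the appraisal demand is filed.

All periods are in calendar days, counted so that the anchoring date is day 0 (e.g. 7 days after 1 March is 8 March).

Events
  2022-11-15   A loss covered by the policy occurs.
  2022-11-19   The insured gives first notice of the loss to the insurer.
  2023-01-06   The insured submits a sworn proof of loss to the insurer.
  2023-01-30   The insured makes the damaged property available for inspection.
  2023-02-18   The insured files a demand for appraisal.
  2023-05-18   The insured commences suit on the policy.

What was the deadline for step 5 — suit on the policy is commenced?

2023-05-06

Step 5 runs from 2023-02-18, when the appraisal demand is filed. 77 days after 2023-02-18 is 2023-05-06.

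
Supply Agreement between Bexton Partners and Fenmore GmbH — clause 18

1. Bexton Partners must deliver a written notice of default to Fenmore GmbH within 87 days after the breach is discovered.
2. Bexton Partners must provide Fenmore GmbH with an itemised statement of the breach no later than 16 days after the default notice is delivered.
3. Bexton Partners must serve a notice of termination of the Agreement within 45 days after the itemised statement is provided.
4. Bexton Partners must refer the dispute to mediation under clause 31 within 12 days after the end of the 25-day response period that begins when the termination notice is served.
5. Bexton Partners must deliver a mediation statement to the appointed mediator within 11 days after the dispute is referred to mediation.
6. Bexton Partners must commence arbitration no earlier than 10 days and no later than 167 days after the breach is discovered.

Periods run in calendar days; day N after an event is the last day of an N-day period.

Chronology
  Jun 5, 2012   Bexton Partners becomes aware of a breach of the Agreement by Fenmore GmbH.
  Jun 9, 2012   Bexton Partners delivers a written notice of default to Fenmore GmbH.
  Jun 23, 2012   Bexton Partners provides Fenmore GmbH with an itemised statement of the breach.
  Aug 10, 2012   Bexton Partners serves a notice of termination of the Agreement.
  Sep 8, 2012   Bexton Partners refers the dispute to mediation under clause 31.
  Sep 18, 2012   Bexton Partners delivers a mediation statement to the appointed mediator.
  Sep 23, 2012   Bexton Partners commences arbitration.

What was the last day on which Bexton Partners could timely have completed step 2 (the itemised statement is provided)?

Step 2 runs from Jun 9, 2012, when the default notice is delivered. 16 days after Jun 9, 2012 is Jun 25, 2012.

Jun 25, 2012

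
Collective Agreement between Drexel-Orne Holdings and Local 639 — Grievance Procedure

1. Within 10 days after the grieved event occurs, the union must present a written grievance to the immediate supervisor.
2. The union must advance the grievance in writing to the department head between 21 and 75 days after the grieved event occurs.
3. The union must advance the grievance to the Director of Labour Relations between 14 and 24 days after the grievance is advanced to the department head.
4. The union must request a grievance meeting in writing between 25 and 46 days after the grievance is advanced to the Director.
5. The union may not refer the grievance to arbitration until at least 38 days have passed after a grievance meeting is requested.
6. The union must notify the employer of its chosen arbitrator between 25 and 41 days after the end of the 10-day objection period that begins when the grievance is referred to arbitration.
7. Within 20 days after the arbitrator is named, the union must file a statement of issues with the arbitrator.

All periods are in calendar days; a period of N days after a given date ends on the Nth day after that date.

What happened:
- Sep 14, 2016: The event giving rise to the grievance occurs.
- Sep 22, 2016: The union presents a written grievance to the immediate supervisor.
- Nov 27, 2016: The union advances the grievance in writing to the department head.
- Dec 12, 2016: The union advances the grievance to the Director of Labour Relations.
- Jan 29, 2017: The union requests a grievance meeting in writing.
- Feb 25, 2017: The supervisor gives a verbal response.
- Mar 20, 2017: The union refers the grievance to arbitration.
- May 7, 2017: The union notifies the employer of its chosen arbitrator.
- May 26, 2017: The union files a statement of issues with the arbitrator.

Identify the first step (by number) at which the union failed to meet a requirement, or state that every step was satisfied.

(1) due by Sep 14, 2016 + 10 days = Sep 24, 2016; completed Sep 22, 2016, before the deadline.
(2) the permitted window runs from Sep 14, 2016 + 21 = Oct 5, 2016 to Sep 14, 2016 + 75 = Nov 28, 2016; Nov 27, 2016 falls inside that range.
(3) the permitted window runs from Nov 27, 2016 + 14 = Dec 11, 2016 to Nov 27, 2016 + 24 = Dec 21, 2016; done Dec 12, 2016 — within the window.
(4) the permitted window runs from Dec 12, 2016 + 25 = Jan 6, 2017 to Dec 12, 2016 + 46 = Jan 27, 2017; done Jan 29, 2017 — 2 days after the window closed.

Step 4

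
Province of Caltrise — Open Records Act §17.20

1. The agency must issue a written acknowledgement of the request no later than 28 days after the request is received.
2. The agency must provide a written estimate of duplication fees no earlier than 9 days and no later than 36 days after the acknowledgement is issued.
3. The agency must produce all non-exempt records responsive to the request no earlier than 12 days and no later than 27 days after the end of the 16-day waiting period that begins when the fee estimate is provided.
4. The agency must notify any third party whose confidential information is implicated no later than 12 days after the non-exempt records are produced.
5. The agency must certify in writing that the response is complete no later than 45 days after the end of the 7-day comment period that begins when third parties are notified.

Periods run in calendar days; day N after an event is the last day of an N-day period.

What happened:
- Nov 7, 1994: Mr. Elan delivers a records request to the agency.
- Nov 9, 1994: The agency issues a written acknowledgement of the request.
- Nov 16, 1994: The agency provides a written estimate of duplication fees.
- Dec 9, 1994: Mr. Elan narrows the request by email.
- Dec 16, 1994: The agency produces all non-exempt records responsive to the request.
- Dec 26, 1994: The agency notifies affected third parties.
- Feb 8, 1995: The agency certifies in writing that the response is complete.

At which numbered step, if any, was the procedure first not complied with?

Step 2

Step 1: 28 days after Nov 7, 1994 (when the request is received) is Dec 5, 1994; Nov 9, 1994 is within that limit.
Step 2: the window is 9–36 days after Nov 9, 1994 (when the acknowledgement is issued), so Nov 18, 1994 through Dec 15, 1994; Nov 16, 1994 is 2 days too early.
Later steps need not be reached.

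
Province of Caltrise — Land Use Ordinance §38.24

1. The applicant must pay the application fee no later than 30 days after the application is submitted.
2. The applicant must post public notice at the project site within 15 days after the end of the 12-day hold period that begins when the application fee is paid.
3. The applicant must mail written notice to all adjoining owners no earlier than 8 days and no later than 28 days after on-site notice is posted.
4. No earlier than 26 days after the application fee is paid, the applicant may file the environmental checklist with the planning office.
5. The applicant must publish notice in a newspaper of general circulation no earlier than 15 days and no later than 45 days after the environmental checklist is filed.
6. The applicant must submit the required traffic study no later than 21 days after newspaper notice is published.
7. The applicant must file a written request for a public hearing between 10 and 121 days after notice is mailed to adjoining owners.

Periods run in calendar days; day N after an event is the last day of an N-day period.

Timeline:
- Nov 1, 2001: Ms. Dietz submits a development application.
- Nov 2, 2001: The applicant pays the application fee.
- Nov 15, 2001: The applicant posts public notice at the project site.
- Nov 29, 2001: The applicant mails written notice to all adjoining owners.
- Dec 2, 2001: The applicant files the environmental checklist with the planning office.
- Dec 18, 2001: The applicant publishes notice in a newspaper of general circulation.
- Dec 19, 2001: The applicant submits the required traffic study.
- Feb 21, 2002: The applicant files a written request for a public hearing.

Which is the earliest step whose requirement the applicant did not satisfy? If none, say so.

(1) due by Nov 1, 2001 + 30 days = Dec 1, 2001; completed Nov 2, 2001, before the deadline.
(2) due by Nov 14, 2001 + 15 days = Nov 29, 2001; completed Nov 15, 2001, before the deadline.
(3) the permitted window runs from Nov 15, 2001 + 8 = Nov 23, 2001 to Nov 15, 2001 + 28 = Dec 13, 2001; done Nov 29, 2001, which is between those dates.
(4) permitted from Nov 2, 2001 + 26 days = Nov 28, 2001 onward; done Dec 2, 2001, after the minimum wait.
(5) the permitted window runs from Dec 2, 2001 + 15 = Dec 17, 2001 to Dec 2, 2001 + 45 = Jan 16, 2002; done Dec 18, 2001, which is between those dates.
(6) due by Dec 18, 2001 + 21 days = Jan 8, 2002; Dec 19, 2001 is within that limit.
(7) the permitted window runs from Nov 29, 2001 + 10 = Dec 9, 2001 to Nov 29, 2001 + 121 = Mar 30, 2002; Feb 21, 2002 falls inside that range.

None — every step was satisfied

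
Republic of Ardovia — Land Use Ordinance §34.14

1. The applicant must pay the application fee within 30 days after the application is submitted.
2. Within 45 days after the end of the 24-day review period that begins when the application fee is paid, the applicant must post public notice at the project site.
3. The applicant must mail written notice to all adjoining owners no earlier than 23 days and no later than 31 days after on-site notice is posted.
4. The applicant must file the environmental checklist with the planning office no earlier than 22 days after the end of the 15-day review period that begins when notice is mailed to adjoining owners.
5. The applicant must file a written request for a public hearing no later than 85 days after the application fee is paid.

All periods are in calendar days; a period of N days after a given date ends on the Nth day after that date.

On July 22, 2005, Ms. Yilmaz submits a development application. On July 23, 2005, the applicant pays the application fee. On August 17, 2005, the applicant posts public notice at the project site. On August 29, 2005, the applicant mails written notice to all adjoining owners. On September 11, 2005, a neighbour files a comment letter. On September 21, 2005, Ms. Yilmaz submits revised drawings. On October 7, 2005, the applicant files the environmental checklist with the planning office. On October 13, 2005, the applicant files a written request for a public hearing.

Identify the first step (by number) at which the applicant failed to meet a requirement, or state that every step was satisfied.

Step 1: 30 days after July 22, 2005 (when the application is submitted) is August 21, 2005; done July 23, 2005 — timely.
Step 2: 45 days after August 16, 2005 (end of the 24-day review period, which began when the application fee is paid on July 23, 2005) is September 30, 2005; done August 17, 2005 — timely.
Step 3: the window is 23–31 days after August 17, 2005 (when on-site notice is posted), so September 9, 2005 through September 17, 2005; August 29, 2005 is 11 days too early.
The analysis stops there.

Step 3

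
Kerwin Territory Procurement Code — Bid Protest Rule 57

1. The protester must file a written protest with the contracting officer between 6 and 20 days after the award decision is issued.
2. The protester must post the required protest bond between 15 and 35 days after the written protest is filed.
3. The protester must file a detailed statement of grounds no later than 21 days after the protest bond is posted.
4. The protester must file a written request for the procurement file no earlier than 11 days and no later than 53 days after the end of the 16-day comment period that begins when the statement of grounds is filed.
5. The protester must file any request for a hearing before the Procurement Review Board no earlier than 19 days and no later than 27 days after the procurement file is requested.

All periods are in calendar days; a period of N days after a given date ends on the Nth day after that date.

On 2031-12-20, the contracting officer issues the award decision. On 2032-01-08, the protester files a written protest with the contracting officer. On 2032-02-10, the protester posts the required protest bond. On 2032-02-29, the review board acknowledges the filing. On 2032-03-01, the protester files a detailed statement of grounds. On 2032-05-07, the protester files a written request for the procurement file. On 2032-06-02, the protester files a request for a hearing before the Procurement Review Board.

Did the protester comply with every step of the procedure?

(1) the permitted window runs from 2031-12-20 + 6 = 2031-12-26 to 2031-12-20 + 20 = 2032-01-09; done 2032-01-08 — within the window.
(2) the permitted window runs from 2032-01-08 + 15 = 2032-01-23 to 2032-01-08 + 35 = 2032-02-12; 2032-02-10 falls inside that range.
(3) due by 2032-02-10 + 21 days = 2032-03-02; completed 2032-03-01, before the deadline.
(4) the permitted window runs from 2032-03-17 + 11 = 2032-03-28 to 2032-03-17 + 53 = 2032-05-09; done 2032-05-07 — within the window.
(5) the permitted window runs from 2032-05-07 + 19 = 2032-05-26 to 2032-05-07 + 27 = 2032-06-03; 2032-06-02 falls inside that range.

Yes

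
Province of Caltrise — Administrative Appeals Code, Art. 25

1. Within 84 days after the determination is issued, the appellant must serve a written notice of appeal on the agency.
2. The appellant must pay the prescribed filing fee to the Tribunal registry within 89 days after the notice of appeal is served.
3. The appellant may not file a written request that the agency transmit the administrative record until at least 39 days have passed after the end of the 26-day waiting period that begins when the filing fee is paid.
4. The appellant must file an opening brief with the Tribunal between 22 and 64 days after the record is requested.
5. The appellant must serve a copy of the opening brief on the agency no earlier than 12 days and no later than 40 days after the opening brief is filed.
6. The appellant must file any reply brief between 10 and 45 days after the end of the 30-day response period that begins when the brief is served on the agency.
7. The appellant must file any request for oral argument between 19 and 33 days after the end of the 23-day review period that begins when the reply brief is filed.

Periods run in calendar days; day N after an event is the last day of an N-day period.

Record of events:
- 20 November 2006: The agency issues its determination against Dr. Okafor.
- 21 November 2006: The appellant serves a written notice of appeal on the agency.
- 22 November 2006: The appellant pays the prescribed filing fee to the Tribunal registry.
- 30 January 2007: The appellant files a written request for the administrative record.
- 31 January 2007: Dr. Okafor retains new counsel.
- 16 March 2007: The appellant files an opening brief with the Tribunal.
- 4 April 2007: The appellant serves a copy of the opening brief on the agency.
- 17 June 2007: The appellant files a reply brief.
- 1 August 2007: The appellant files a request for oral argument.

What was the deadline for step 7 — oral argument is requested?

12 August 2007

The reply brief is filed on 17 June 2007; the 23-day review period therefore ends 10 July 2007, and step 7 runs from that date. The window is 19–33 days after 10 July 2007; it closes on 12 August 2007.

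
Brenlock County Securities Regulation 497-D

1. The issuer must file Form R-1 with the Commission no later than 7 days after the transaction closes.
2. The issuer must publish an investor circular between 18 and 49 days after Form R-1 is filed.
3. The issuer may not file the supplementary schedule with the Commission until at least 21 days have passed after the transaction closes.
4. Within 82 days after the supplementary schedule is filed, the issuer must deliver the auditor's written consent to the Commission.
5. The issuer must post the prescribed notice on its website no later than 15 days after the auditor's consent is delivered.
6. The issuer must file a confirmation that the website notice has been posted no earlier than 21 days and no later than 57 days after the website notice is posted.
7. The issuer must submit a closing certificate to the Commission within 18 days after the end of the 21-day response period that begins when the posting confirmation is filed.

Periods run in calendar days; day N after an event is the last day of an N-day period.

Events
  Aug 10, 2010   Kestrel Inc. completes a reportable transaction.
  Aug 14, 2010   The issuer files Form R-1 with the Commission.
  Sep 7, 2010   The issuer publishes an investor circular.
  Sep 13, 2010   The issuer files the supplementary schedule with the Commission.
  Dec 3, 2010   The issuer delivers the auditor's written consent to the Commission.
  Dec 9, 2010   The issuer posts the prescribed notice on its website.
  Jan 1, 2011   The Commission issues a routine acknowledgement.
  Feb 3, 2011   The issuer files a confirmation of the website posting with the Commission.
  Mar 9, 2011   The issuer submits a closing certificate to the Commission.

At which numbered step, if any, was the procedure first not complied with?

(1) due by Aug 10, 2010 + 7 days = Aug 17, 2010; Aug 14, 2010 is within that limit.
(2) the permitted window runs from Aug 14, 2010 + 18 = Sep 1, 2010 to Aug 14, 2010 + 49 = Oct 2, 2010; done Sep 7, 2010 — within the window.
(3) permitted from Aug 10, 2010 + 21 days = Aug 31, 2010 onward; done Sep 13, 2010 — permitted.
(4) due by Sep 13, 2010 + 82 days = Dec 4, 2010; completed Dec 3, 2010, before the deadline.
(5) due by Dec 3, 2010 + 15 days = Dec 18, 2010; completed Dec 9, 2010, before the deadline.
(6) the permitted window runs from Dec 9, 2010 + 21 = Dec 30, 2010 to Dec 9, 2010 + 57 = Feb 4, 2011; Feb 3, 2011 falls inside that range.
(7) due by Feb 24, 2011 + 18 days = Mar 14, 2011; Mar 9, 2011 is within that limit.

None — every step was satisfied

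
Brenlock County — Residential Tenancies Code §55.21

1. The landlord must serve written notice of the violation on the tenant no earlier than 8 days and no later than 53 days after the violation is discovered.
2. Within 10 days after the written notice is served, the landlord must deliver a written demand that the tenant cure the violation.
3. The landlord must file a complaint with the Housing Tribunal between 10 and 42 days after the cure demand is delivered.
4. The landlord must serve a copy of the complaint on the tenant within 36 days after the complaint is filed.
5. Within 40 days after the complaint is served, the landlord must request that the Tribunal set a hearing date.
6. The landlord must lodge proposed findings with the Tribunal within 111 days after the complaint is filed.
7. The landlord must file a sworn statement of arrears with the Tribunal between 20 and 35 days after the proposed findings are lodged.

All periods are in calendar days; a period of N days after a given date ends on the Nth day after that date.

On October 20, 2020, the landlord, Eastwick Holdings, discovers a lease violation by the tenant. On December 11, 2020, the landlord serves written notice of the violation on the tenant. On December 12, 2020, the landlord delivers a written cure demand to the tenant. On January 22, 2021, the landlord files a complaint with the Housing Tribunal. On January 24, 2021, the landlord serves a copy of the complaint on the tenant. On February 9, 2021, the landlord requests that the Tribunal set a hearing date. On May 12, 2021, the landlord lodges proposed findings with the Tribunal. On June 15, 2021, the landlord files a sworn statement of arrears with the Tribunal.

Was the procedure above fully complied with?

Step 1: the window is 8–53 days after October 20, 2020 (when the violation is discovered), so October 28, 2020 through December 12, 2020; done December 11, 2020, which is between those dates.
Step 2: 10 days after December 11, 2020 (when the written notice is served) is December 21, 2020; completed December 12, 2020, before the deadline.
Step 3: the window is 10–42 days after December 12, 2020 (when the cure demand is delivered), so December 22, 2020 through January 23, 2021; done January 22, 2021 — within the window.
Step 4: 36 days after January 22, 2021 (when the complaint is filed) is February 27, 2021; done January 24, 2021 — timely.
Step 5: 40 days after January 24, 2021 (when the complaint is served) is March 5, 2021; done February 9, 2021 — timely.
Step 6: 111 days after January 22, 2021 (when the complaint is filed) is May 13, 2021; done May 12, 2021 — timely.
Step 7: the window is 20–35 days after May 12, 2021 (when the proposed findings are lodged), so June 1, 2021 through June 16, 2021; done June 15, 2021, which is between those dates.

Yes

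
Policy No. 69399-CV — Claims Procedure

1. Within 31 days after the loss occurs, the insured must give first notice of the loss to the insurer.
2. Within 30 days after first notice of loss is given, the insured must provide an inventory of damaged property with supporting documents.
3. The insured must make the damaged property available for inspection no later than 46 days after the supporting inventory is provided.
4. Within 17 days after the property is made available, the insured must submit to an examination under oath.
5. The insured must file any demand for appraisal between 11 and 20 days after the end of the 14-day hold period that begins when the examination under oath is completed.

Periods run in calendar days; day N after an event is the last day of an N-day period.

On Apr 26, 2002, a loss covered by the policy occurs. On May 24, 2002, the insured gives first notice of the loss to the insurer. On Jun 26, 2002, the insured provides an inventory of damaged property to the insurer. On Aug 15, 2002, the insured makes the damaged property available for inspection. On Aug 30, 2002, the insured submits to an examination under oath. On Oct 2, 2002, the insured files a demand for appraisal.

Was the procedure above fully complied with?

Step 1: 31 days after Apr 26, 2002 (when the loss occurs) is May 27, 2002; May 24, 2002 is within that limit.
Step 2: 30 days after May 24, 2002 (when first notice of loss is given) is Jun 23, 2002; not done until Jun 26, 2002, 3 days after the deadline.

No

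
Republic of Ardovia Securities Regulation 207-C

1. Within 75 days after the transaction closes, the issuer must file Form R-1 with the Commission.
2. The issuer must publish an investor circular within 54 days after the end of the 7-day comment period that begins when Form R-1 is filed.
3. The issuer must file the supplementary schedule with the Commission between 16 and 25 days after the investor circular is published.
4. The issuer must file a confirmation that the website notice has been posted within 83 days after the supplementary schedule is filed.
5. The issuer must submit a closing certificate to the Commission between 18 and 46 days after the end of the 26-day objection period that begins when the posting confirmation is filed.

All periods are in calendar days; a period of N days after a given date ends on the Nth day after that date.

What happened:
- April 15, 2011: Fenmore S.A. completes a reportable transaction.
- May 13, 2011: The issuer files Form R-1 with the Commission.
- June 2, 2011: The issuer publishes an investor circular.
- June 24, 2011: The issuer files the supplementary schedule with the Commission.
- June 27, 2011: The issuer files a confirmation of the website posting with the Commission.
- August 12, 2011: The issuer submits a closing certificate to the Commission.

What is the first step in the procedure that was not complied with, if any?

None — every step was satisfied

Step 1: 75 days after April 15, 2011 (when the transaction closes) is June 29, 2011; completed May 13, 2011, before the deadline.
Step 2: 54 days after May 20, 2011 (end of the 7-day comment period, which began when Form R-1 is filed on May 13, 2011) is July 13, 2011; completed June 2, 2011, before the deadline.
Step 3: the window is 16–25 days after June 2, 2011 (when the investor circular is published), so June 18, 2011 through June 27, 2011; done June 24, 2011, which is between those dates.
Step 4: 83 days after June 24, 2011 (when the supplementary schedule is filed) is September 15, 2011; done June 27, 2011 — timely.
Step 5: the window is 18–46 days after July 23, 2011 (end of the 26-day objection period, which began when the posting confirmation is filed on June 27, 2011), so August 10, 2011 through September 7, 2011; done August 12, 2011 — within the window.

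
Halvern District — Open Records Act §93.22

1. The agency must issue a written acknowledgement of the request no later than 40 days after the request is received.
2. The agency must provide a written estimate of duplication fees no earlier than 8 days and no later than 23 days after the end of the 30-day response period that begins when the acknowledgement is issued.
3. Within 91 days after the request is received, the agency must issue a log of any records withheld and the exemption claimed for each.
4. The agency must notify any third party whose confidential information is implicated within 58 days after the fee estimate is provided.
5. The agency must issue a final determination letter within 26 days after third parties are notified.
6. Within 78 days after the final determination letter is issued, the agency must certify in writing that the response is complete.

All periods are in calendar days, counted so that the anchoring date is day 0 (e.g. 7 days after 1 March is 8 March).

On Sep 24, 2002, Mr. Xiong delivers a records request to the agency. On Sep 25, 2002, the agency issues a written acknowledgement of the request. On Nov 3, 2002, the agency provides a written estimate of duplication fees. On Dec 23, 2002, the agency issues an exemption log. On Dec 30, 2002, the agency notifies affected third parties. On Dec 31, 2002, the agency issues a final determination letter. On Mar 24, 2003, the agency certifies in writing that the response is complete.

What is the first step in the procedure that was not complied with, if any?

Step 6

Step 1 — counting 40 days from Sep 24, 2002 (when the request is received) gives a deadline of Nov 3, 2002; done Sep 25, 2002 — timely.
Step 2 — 8 and 23 days from Oct 25, 2002 (end of the 30-day response period, which began when the acknowledgement is issued on Sep 25, 2002) are Nov 2, 2002 and Nov 17, 2002 respectively; Nov 3, 2002 falls inside that range.
Step 3 — counting 91 days from Sep 24, 2002 (when the request is received) gives a deadline of Dec 24, 2002; done Dec 23, 2002 — timely.
Step 4 — counting 58 days from Nov 3, 2002 (when the fee estimate is provided) gives a deadline of Dec 31, 2002; done Dec 30, 2002 — timely.
Step 5 — counting 26 days from Dec 30, 2002 (when third parties are notified) gives a deadline of Jan 25, 2003; Dec 31, 2002 is within that limit.
Step 6 — counting 78 days from Dec 31, 2002 (when the final determination letter is issued) gives a deadline of Mar 19, 2003; Mar 24, 2003 misses that deadline by 5 days.
Later steps need not be reached.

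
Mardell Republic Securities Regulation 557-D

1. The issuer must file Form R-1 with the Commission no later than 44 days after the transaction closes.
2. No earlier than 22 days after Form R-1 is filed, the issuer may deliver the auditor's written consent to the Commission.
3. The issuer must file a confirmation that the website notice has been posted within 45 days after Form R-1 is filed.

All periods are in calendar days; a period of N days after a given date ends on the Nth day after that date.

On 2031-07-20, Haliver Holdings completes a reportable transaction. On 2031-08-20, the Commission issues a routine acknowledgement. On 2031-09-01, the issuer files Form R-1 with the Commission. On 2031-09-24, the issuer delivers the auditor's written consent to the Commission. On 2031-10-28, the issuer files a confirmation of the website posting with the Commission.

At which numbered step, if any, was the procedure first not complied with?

Step 3

Step 1: 44 days after 2031-07-20 (when the transaction closes) is 2031-09-02; completed 2031-09-01, before the deadline.
Step 2: the earliest permitted date is 22 days after 2031-09-01 (when Form R-1 is filed), i.e. 2031-09-23; done 2031-09-24 — permitted.
Step 3: 45 days after 2031-09-01 (when Form R-1 is filed) is 2031-10-16; done 2031-10-28 — 12 days late.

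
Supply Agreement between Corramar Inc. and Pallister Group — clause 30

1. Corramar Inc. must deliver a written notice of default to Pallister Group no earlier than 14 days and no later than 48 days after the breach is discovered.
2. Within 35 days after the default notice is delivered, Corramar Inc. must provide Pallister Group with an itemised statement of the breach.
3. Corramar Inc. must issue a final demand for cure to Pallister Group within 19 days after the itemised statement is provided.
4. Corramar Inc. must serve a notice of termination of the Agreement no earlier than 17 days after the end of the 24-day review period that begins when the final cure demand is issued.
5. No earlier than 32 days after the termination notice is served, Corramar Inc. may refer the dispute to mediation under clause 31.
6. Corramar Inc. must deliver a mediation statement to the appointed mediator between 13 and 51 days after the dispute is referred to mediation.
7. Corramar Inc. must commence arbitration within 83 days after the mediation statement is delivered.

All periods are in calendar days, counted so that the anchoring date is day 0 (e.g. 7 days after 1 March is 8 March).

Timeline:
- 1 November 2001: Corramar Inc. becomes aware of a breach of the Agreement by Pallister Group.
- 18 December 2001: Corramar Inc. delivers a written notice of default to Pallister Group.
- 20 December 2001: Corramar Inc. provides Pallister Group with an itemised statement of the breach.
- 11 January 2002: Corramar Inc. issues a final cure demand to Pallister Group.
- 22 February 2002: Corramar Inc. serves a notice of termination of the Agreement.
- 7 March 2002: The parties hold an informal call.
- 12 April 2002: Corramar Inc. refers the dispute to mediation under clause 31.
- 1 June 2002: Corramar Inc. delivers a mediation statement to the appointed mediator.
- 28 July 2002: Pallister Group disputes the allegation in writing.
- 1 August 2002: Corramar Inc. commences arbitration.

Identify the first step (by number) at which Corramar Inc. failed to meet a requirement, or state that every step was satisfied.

Step 3

(1) the permitted window runs from 1 November 2001 + 14 = 15 November 2001 to 1 November 2001 + 48 = 19 December 2001; done 18 December 2001, which is between those dates.
(2) due by 18 December 2001 + 35 days = 22 January 2002; done 20 December 2001 — timely.
(3) due by 20 December 2001 + 19 days = 8 January 2002; not done until 11 January 2002, 3 days after the deadline.
No need to go further; step 3 was not satisfied.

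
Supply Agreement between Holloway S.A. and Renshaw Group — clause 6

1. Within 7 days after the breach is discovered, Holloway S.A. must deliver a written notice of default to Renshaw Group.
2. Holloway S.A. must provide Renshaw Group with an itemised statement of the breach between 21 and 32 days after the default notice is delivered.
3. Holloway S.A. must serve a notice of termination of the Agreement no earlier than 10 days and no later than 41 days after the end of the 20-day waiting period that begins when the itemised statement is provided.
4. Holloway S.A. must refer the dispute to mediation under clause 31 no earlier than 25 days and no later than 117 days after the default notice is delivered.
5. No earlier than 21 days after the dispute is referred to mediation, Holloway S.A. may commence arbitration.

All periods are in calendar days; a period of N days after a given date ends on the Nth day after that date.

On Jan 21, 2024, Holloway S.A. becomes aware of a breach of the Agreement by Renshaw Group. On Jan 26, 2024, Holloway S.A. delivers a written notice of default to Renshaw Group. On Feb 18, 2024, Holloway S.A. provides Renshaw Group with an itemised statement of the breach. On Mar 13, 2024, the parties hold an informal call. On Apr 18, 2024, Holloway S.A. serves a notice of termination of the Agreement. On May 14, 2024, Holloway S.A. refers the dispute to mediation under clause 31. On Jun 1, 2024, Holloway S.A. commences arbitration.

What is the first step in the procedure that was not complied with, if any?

Step 5

(1) due by Jan 21, 2024 + 7 days = Jan 28, 2024; done Jan 26, 2024 — timely.
(2) the permitted window runs from Jan 26, 2024 + 21 = Feb 16, 2024 to Jan 26, 2024 + 32 = Feb 27, 2024; done Feb 18, 2024, which is between those dates.
(3) the permitted window runs from Mar 9, 2024 + 10 = Mar 19, 2024 to Mar 9, 2024 + 41 = Apr 19, 2024; done Apr 18, 2024 — within the window.
(4) the permitted window runs from Jan 26, 2024 + 25 = Feb 20, 2024 to Jan 26, 2024 + 117 = May 22, 2024; May 14, 2024 falls inside that range.
(5) permitted from May 14, 2024 + 21 days = Jun 4, 2024 onward; acted on Jun 1, 2024, 3 days prematurely.
The analysis stops there.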